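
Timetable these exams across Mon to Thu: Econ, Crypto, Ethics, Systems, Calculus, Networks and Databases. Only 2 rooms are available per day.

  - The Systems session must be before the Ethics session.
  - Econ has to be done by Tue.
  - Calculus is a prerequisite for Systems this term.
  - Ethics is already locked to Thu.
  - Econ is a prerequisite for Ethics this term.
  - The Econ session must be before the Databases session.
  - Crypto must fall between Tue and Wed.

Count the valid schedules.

Splitting on Econ: it can be Mon (26), Tue (11). Listing each branch's schedules as (Crypto, Ethics, Systems, Calculus, Networks, Databases):
Econ=Mon: (Tue,Thu,Tue,Mon,Wed,Wed) (Tue,Thu,Tue,Mon,Wed,Thu) (Tue,Thu,Tue,Mon,Thu,Wed) (Tue,Thu,Wed,Mon,Tue,Wed) (Tue,Thu,Wed,Mon,Tue,Thu) (Tue,Thu,Wed,Mon,Wed,Tue) (Tue,Thu,Wed,Mon,Wed,Thu) (Tue,Thu,Wed,Mon,Thu,Tue) (Tue,Thu,Wed,Mon,Thu,Wed) (Tue,Thu,Wed,Tue,Mon,Wed) (Tue,Thu,Wed,Tue,Mon,Thu) (Tue,Thu,Wed,Tue,Wed,Thu) (Tue,Thu,Wed,Tue,Thu,Wed) (Wed,Thu,Tue,Mon,Tue,Wed) (Wed,Thu,Tue,Mon,Tue,Thu) (Wed,Thu,Tue,Mon,Wed,Tue) (Wed,Thu,Tue,Mon,Wed,Thu) (Wed,Thu,Tue,Mon,Thu,Tue) (Wed,Thu,Tue,Mon,Thu,Wed) (Wed,Thu,Wed,Mon,Tue,Tue) (Wed,Thu,Wed,Mon,Tue,Thu) (Wed,Thu,Wed,Mon,Thu,Tue) (Wed,Thu,Wed,Tue,Mon,Tue) (Wed,Thu,Wed,Tue,Mon,Thu) (Wed,Thu,Wed,Tue,Tue,Thu) (Wed,Thu,Wed,Tue,Thu,Tue) — 26.
Econ=Tue: (Tue,Thu,Wed,Mon,Mon,Wed) (Tue,Thu,Wed,Mon,Mon,Thu) (Tue,Thu,Wed,Mon,Wed,Thu) (Tue,Thu,Wed,Mon,Thu,Wed) (Wed,Thu,Tue,Mon,Mon,Wed) (Wed,Thu,Tue,Mon,Mon,Thu) (Wed,Thu,Tue,Mon,Wed,Thu) (Wed,Thu,Tue,Mon,Thu,Wed) (Wed,Thu,Wed,Mon,Mon,Thu) (Wed,Thu,Wed,Mon,Tue,Thu) (Wed,Thu,Wed,Tue,Mon,Thu) — 11.
Summing: 26 + 11 = 37.

37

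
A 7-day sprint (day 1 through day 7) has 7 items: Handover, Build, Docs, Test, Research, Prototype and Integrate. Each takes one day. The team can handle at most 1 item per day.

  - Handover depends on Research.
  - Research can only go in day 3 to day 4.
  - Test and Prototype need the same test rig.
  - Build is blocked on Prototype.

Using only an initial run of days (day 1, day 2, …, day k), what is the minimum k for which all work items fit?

The precedence chain requires at least 2 distinct days.
With at most 1 per day and 7 work items, at least 7 days are needed.
Propagating the time windows through the other constraints, Handover can't land before day 4, so the schedule must run through at least day 4.
7 works (last occupied day: day 7): for example Handover in day 4, Build in day 2, Docs in day 5, Prototype in day 1, Integrate in day 7, Test in day 6, Research in day 3.

7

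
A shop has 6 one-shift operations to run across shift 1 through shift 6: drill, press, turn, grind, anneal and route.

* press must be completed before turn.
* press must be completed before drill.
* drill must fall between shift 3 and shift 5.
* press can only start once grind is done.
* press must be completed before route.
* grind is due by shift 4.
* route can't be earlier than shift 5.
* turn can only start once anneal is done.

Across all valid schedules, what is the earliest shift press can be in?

shift 2

Precedence pushes press to at least shift 2; downstream work caps press at shift 4.
press at shift 2 is achievable: grind -> shift 1, turn -> shift 3, drill -> shift 3, route -> shift 5, press -> shift 2, anneal -> shift 1.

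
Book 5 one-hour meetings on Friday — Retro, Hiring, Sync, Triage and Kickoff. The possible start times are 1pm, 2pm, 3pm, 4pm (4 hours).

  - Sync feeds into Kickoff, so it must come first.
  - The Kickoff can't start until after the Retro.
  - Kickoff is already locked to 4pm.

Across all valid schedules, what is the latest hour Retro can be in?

Downstream work caps Retro at 3pm.
Retro at 3pm is achievable: Kickoff in 4pm, Sync in 1pm, Hiring in 1pm, Retro in 3pm, Triage in 1pm.

3pm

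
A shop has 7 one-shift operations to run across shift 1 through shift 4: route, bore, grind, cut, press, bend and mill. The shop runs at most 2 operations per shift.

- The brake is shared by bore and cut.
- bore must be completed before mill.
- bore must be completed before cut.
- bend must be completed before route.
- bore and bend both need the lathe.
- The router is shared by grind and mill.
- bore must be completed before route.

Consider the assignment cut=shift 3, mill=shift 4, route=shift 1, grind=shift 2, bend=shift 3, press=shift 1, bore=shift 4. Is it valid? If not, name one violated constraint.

No. bore must be completed before route is not satisfied.

bore and bend both need the lathe — holds.
The router is shared by grind and mill — holds.
bore must be completed before route — violated.
bore must be completed before mill — violated.
bend must be completed before route — violated.
The shop runs at most 2 operations per shift — holds.
bore must be completed before cut — violated.
The brake is shared by bore and cut — holds.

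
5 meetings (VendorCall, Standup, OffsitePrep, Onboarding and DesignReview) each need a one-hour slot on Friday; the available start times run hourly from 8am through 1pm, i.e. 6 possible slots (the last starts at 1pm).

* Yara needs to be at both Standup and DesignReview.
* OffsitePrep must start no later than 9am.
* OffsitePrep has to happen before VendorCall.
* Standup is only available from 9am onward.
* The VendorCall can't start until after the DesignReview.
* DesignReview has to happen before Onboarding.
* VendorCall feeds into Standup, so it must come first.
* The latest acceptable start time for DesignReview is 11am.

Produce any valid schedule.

Standup -> 10am, Onboarding -> 9am, VendorCall -> 9am, DesignReview -> 8am, OffsitePrep -> 8am

Checking: DesignReview(8am) before VendorCall(9am); DesignReview(8am) before Onboarding(9am); VendorCall(9am) before Standup(10am); OffsitePrep(8am) before VendorCall(9am); Standup(10am) != DesignReview(8am); OffsitePrep=8am in [8am,9am]; DesignReview=8am in [8am,11am]; Standup=10am in [9am,1pm].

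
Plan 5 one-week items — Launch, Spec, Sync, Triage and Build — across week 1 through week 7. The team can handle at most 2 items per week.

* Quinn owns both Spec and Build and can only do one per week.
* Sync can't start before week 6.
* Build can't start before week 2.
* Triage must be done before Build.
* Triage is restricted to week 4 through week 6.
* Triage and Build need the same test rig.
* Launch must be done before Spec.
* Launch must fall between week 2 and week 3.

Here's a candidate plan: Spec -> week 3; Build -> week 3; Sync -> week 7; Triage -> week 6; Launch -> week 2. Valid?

Launch must be done before Spec — holds.
Sync can't start before week 6 — holds.
Triage is restricted to week 4 through week 6 — holds.
Launch must fall between week 2 and week 3 — holds.
Triage and Build need the same test rig — holds.
Triage must be done before Build — violated.
Quinn owns both Spec and Build and can only do one per week — violated.
Build can't start before week 2 — holds.
The team can handle at most 2 items per week — holds.

Invalid. Quinn owns both Spec and Build and can only do one per week.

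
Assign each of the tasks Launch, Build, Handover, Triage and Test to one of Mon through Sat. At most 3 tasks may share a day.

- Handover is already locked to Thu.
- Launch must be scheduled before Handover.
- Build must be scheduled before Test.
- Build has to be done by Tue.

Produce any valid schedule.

Launch -> Mon, Build -> Mon, Handover -> Thu, Test -> Tue, Triage -> Mon

Checking: Build(Mon) before Test(Tue); Launch(Mon) before Handover(Thu); Handover=Thu in [Thu,Thu]; Build=Mon in [Mon,Tue]; max 3 per day (cap 3).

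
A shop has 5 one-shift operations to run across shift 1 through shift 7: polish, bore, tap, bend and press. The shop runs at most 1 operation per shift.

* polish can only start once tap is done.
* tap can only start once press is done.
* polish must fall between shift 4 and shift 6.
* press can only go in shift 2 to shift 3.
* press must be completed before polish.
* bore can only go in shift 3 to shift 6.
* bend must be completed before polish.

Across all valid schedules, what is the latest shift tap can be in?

shift 5

Precedence pushes tap to at least shift 3; downstream work caps tap at shift 5.
tap at shift 5 is achievable: press -> shift 2; bore -> shift 3; bend -> shift 1; polish -> shift 6; tap -> shift 5.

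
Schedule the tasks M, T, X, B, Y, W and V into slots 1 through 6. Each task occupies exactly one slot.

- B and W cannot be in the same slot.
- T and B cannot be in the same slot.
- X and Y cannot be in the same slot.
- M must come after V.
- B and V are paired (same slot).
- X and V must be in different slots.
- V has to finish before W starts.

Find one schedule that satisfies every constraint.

M in 2, V in 1, T in 2, X in 2, W in 2, B in 1, Y in 1

Checking: V(1) before M(2); V(1) before W(2); B(1) != W(2); X(2) != Y(1); T(2) != B(1); X(2) != V(1); B = V = 1.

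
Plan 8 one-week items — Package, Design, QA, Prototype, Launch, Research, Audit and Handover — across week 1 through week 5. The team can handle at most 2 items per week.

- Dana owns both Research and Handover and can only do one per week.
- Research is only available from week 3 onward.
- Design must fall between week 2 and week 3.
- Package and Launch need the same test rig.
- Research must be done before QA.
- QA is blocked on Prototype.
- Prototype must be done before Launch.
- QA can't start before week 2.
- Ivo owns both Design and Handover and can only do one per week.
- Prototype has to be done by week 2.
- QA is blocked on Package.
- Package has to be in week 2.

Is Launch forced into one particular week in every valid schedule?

No

Launch can be week 3 (e.g. Design in week 2; QA in week 4; Launch in week 3; Audit in week 1; Research in week 3; Handover in week 4; Package in week 2; Prototype in week 1) or week 4 (e.g. Package=week 2, Research=week 3, Design=week 2, Launch=week 4, Prototype=week 1, Audit=week 1, Handover=week 5, QA=week 4).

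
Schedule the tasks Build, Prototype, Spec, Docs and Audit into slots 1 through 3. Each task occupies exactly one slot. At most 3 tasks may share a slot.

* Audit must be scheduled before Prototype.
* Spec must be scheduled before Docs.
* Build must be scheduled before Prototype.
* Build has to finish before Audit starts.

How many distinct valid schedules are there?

Enumerating: Spec -> 1; Build -> 1; Audit -> 2; Prototype -> 3; Docs -> 2 | Build in 1; Audit in 2; Docs in 3; Prototype in 3; Spec in 1 | Spec=2, Prototype=3, Docs=3, Build=1, Audit=2.

3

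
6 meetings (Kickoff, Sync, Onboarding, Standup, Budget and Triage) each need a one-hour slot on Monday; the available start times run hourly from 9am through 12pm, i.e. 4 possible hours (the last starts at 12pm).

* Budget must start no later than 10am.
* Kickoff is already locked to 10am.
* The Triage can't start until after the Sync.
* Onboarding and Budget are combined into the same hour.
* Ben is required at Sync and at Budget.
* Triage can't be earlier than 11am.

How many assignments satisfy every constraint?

24

Splitting on Sync: it can be 9am (8), 10am (8), 11am (8). Listing each branch's schedules as (Kickoff, Onboarding, Standup, Budget, Triage):
Sync=9am: (10am,10am,9am,10am,11am) (10am,10am,9am,10am,12pm) (10am,10am,10am,10am,11am) (10am,10am,10am,10am,12pm) (10am,10am,11am,10am,11am) (10am,10am,11am,10am,12pm) (10am,10am,12pm,10am,11am) (10am,10am,12pm,10am,12pm) — 8.
Sync=10am: (10am,9am,9am,9am,11am) (10am,9am,9am,9am,12pm) (10am,9am,10am,9am,11am) (10am,9am,10am,9am,12pm) (10am,9am,11am,9am,11am) (10am,9am,11am,9am,12pm) (10am,9am,12pm,9am,11am) (10am,9am,12pm,9am,12pm) — 8.
Sync=11am: (10am,9am,9am,9am,12pm) (10am,9am,10am,9am,12pm) (10am,9am,11am,9am,12pm) (10am,9am,12pm,9am,12pm) (10am,10am,9am,10am,12pm) (10am,10am,10am,10am,12pm) (10am,10am,11am,10am,12pm) (10am,10am,12pm,10am,12pm) — 8.
Summing: 8 + 8 + 8 = 24.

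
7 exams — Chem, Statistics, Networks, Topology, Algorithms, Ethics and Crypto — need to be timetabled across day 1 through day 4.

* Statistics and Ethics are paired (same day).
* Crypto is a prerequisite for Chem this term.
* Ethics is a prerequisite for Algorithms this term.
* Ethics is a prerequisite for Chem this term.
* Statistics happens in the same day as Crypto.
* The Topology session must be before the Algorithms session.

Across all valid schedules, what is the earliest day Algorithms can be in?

Precedence pushes Algorithms to at least day 2.
Algorithms at day 2 is achievable: Chem -> day 2, Crypto -> day 1, Networks -> day 1, Topology -> day 1, Statistics -> day 1, Ethics -> day 1, Algorithms -> day 2.

day 2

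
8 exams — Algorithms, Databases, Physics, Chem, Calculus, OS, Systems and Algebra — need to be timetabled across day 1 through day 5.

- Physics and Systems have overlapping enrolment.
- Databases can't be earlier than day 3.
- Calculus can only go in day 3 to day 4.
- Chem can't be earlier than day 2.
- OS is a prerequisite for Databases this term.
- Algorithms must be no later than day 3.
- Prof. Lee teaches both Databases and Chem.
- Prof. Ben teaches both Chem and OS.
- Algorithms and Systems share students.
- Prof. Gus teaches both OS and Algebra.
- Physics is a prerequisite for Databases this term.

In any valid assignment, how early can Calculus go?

Calculus is available from day 3; Calculus's own window allows nothing later than day 4.
Calculus at day 3 is achievable: Databases in day 3, Chem in day 2, Algebra in day 2, Calculus in day 3, OS in day 1, Physics in day 1, Systems in day 2, Algorithms in day 1.

day 3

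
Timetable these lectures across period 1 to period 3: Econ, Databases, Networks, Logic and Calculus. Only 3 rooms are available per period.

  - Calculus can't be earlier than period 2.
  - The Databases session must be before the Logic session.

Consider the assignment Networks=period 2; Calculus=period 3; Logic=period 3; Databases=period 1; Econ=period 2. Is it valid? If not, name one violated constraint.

Yes

The Databases session must be before the Logic session — holds.
Calculus can't be earlier than period 2 — holds.
Only 3 rooms are available per period — holds.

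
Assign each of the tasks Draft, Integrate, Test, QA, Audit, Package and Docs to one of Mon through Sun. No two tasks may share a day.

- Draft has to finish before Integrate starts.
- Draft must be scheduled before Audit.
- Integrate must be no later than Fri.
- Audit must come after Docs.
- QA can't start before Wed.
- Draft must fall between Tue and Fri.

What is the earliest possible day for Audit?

Precedence pushes Audit to at least Wed.
Audit at Wed is achievable: Docs=Mon; QA=Fri; Test=Sat; Draft=Tue; Integrate=Thu; Audit=Wed; Package=Sun.

Wed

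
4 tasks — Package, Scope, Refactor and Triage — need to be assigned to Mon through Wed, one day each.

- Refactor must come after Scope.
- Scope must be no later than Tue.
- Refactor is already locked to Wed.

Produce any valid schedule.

Scope -> Mon, Refactor -> Wed, Package -> Mon, Triage -> Mon

Checking: Scope(Mon) before Refactor(Wed); Scope=Mon in [Mon,Tue]; Refactor=Wed in [Wed,Wed].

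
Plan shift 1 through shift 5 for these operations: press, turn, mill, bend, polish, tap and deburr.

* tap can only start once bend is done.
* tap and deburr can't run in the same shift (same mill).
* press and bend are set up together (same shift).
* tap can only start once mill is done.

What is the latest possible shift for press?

shift 4

Press must be in the same shift as bend, which can't be after shift 4, so press is at most shift 4.
press at shift 4 is achievable: polish=shift 1, bend=shift 4, mill=shift 1, turn=shift 1, tap=shift 5, deburr=shift 1, press=shift 4.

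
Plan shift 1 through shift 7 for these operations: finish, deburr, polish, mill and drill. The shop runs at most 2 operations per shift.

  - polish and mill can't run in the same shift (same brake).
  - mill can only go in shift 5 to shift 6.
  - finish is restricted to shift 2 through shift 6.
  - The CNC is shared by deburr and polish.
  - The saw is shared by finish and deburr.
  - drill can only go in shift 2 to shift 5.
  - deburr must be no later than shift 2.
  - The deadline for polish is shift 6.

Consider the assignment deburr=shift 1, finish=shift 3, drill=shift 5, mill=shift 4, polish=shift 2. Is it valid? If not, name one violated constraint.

Invalid. mill can only go in shift 5 to shift 6.

The saw is shared by finish and deburr — holds.
drill can only go in shift 2 to shift 5 — holds.
The CNC is shared by deburr and polish — holds.
The deadline for polish is shift 6 — holds.
polish and mill can't run in the same shift (same brake) — holds.
deburr must be no later than shift 2 — holds.
finish is restricted to shift 2 through shift 6 — holds.
The shop runs at most 2 operations per shift — holds.
mill can only go in shift 5 to shift 6 — violated.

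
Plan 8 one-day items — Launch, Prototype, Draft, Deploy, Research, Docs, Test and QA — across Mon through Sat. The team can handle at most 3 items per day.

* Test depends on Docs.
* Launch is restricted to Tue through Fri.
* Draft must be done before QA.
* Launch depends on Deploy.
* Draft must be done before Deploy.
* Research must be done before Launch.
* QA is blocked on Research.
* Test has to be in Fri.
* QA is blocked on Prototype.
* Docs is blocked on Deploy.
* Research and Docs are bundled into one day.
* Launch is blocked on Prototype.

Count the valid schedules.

44

Splitting on Launch: it can be Thu (9), Fri (35). Listing each branch's schedules as (Prototype, Draft, Deploy, Research, Docs, Test, QA):
Launch=Thu: (Mon,Mon,Tue,Wed,Wed,Fri,Thu) (Mon,Mon,Tue,Wed,Wed,Fri,Fri) (Mon,Mon,Tue,Wed,Wed,Fri,Sat) (Tue,Mon,Tue,Wed,Wed,Fri,Thu) (Tue,Mon,Tue,Wed,Wed,Fri,Fri) (Tue,Mon,Tue,Wed,Wed,Fri,Sat) (Wed,Mon,Tue,Wed,Wed,Fri,Thu) (Wed,Mon,Tue,Wed,Wed,Fri,Fri) (Wed,Mon,Tue,Wed,Wed,Fri,Sat) — 9.
Launch=Fri: (Mon,Mon,Tue,Wed,Wed,Fri,Thu) (Mon,Mon,Tue,Wed,Wed,Fri,Fri) (Mon,Mon,Tue,Wed,Wed,Fri,Sat) (Mon,Mon,Tue,Thu,Thu,Fri,Fri) (Mon,Mon,Tue,Thu,Thu,Fri,Sat) (Mon,Mon,Wed,Thu,Thu,Fri,Fri) (Mon,Mon,Wed,Thu,Thu,Fri,Sat) (Mon,Tue,Wed,Thu,Thu,Fri,Fri) (Mon,Tue,Wed,Thu,Thu,Fri,Sat) (Tue,Mon,Tue,Wed,Wed,Fri,Thu) (Tue,Mon,Tue,Wed,Wed,Fri,Fri) (Tue,Mon,Tue,Wed,Wed,Fri,Sat) (Tue,Mon,Tue,Thu,Thu,Fri,Fri) (Tue,Mon,Tue,Thu,Thu,Fri,Sat) (Tue,Mon,Wed,Thu,Thu,Fri,Fri) (Tue,Mon,Wed,Thu,Thu,Fri,Sat) (Tue,Tue,Wed,Thu,Thu,Fri,Fri) (Tue,Tue,Wed,Thu,Thu,Fri,Sat) (Wed,Mon,Tue,Wed,Wed,Fri,Thu) (Wed,Mon,Tue,Wed,Wed,Fri,Fri) (Wed,Mon,Tue,Wed,Wed,Fri,Sat) (Wed,Mon,Tue,Thu,Thu,Fri,Fri) (Wed,Mon,Tue,Thu,Thu,Fri,Sat) (Wed,Mon,Wed,Thu,Thu,Fri,Fri) (Wed,Mon,Wed,Thu,Thu,Fri,Sat) (Wed,Tue,Wed,Thu,Thu,Fri,Fri) (Wed,Tue,Wed,Thu,Thu,Fri,Sat) (Thu,Mon,Tue,Wed,Wed,Fri,Fri) (Thu,Mon,Tue,Wed,Wed,Fri,Sat) (Thu,Mon,Tue,Thu,Thu,Fri,Fri) (Thu,Mon,Tue,Thu,Thu,Fri,Sat) (Thu,Mon,Wed,Thu,Thu,Fri,Fri) (Thu,Mon,Wed,Thu,Thu,Fri,Sat) (Thu,Tue,Wed,Thu,Thu,Fri,Fri) (Thu,Tue,Wed,Thu,Thu,Fri,Sat) — 35.
Summing: 9 + 35 = 44.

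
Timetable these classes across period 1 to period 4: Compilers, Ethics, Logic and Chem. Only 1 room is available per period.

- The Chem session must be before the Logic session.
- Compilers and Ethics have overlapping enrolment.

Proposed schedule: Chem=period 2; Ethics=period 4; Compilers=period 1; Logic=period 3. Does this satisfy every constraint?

Compilers and Ethics have overlapping enrolment — holds.
Only 1 room is available per period — holds.
The Chem session must be before the Logic session — holds.

Yes, all constraints hold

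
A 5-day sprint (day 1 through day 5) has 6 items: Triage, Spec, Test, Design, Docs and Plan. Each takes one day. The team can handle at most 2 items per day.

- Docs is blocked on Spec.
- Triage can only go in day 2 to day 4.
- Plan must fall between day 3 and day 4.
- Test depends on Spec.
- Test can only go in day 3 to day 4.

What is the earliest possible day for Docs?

day 2

Precedence pushes Docs to at least day 2.
Docs at day 2 is achievable: Docs -> day 2, Triage -> day 2, Plan -> day 3, Spec -> day 1, Design -> day 1, Test -> day 3.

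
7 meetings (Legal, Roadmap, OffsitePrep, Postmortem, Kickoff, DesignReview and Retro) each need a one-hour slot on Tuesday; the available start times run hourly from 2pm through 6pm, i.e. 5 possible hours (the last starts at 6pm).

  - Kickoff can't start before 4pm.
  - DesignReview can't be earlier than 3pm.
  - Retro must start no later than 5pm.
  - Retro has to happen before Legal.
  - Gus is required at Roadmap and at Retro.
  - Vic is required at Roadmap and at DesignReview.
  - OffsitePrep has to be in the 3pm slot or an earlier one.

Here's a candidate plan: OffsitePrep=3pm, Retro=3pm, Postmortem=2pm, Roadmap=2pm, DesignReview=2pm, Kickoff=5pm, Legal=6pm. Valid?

Invalid. Vic is required at Roadmap and at DesignReview.

Retro must start no later than 5pm — holds.
DesignReview can't be earlier than 3pm — violated.
OffsitePrep has to be in the 3pm slot or an earlier one — holds.
Gus is required at Roadmap and at Retro — holds.
Vic is required at Roadmap and at DesignReview — violated.
Kickoff can't start before 4pm — holds.
Retro has to happen before Legal — holds.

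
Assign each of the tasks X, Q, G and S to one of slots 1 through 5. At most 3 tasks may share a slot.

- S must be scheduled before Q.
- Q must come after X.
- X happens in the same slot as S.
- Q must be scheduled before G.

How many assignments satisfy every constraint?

10

Splitting on X: it can be 1 (6), 2 (3), 3 (1). Listing each branch's schedules as (Q, G, S):
X=1: (2,3,1) (2,4,1) (2,5,1) (3,4,1) (3,5,1) (4,5,1) — 6.
X=2: (3,4,2) (3,5,2) (4,5,2) — 3.
X=3: (4,5,3) — 1.
Summing: 6 + 3 + 1 = 10.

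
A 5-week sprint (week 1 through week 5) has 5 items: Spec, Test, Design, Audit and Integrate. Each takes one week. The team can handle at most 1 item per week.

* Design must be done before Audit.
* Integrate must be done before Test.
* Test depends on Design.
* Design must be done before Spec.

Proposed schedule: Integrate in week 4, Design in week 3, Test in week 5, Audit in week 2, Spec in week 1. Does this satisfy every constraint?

Invalid. Design must be done before Spec.

Integrate must be done before Test — holds.
Design must be done before Audit — violated.
Test depends on Design — holds.
Design must be done before Spec — violated.
The team can handle at most 1 item per week — holds.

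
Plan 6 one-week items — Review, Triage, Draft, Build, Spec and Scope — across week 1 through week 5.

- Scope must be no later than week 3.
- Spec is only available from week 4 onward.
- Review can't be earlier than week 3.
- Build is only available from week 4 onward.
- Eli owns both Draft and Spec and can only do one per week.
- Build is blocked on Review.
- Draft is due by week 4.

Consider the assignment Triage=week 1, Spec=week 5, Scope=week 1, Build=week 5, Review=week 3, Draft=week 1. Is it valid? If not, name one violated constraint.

Yes, all constraints hold

Draft is due by week 4 — holds.
Build is blocked on Review — holds.
Review can't be earlier than week 3 — holds.
Spec is only available from week 4 onward — holds.
Eli owns both Draft and Spec and can only do one per week — holds.
Scope must be no later than week 3 — holds.
Build is only available from week 4 onward — holds.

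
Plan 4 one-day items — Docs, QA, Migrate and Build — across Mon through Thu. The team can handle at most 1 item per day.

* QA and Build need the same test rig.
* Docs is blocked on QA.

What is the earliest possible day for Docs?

Tue

Precedence pushes Docs to at least Tue.
Docs at Tue is achievable: QA -> Mon; Docs -> Tue; Migrate -> Wed; Build -> Thu.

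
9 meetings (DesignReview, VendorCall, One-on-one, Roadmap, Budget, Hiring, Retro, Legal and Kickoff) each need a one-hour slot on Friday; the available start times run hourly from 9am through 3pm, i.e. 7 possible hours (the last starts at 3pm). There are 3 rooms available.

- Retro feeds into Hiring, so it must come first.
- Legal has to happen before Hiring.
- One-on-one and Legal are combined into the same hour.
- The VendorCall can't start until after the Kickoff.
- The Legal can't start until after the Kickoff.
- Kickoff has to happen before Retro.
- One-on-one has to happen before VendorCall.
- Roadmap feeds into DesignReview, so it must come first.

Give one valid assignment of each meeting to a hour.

Roadmap in 9am, VendorCall in 11am, Legal in 10am, DesignReview in 11am, One-on-one in 10am, Kickoff in 9am, Hiring in 11am, Budget in 9am, Retro in 10am

Checking: Legal(10am) before Hiring(11am); Roadmap(9am) before DesignReview(11am); Kickoff(9am) before Legal(10am); Retro(10am) before Hiring(11am); Kickoff(9am) before VendorCall(11am); One-on-one(10am) before VendorCall(11am); Kickoff(9am) before Retro(10am); One-on-one = Legal = 10am; max 3 per hour (cap 3).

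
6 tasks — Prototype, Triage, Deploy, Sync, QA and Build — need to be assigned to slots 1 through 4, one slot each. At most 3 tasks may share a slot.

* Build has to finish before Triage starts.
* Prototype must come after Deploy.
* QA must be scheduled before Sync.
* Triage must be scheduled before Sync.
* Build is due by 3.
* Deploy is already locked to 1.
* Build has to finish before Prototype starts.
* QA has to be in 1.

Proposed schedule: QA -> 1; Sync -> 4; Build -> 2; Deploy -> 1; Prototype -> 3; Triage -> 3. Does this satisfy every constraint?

Yes, all constraints hold

Build has to finish before Prototype starts — holds.
Deploy is already locked to 1 — holds.
At most 3 tasks may share a slot — holds.
Build is due by 3 — holds.
Triage must be scheduled before Sync — holds.
QA must be scheduled before Sync — holds.
QA has to be in 1 — holds.
Build has to finish before Triage starts — holds.
Prototype must come after Deploy — holds.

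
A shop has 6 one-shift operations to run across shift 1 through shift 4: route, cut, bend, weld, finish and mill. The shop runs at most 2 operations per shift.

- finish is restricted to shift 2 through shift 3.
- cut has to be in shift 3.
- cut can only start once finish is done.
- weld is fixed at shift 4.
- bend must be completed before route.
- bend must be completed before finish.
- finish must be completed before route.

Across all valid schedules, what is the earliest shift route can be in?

shift 3

Precedence pushes route to at least shift 3.
route at shift 3 is achievable: finish in shift 2, bend in shift 1, weld in shift 4, mill in shift 1, cut in shift 3, route in shift 3.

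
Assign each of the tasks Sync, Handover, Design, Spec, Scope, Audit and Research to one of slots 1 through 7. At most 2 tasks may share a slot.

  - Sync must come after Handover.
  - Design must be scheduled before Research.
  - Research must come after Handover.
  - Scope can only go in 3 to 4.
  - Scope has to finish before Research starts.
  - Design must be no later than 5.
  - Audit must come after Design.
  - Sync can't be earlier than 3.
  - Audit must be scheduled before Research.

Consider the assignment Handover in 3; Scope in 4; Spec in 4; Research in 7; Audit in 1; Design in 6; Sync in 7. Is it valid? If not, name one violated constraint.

Research must come after Handover — holds.
Design must be scheduled before Research — holds.
Scope has to finish before Research starts — holds.
Sync can't be earlier than 3 — holds.
Scope can only go in 3 to 4 — holds.
Audit must be scheduled before Research — holds.
Design must be no later than 5 — violated.
At most 2 tasks may share a slot — holds.
Sync must come after Handover — holds.
Audit must come after Design — violated.

No — it violates: Audit must come after Design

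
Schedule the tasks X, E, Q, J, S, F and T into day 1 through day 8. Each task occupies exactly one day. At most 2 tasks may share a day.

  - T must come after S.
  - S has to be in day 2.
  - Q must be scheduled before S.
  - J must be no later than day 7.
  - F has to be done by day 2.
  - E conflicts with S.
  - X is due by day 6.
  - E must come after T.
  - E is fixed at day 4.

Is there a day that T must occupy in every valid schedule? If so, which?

S is fixed at day 2 and must come before T, so T is at least day 3.
E is fixed at day 4 and must come after T, so T is at most day 3.
So T must be day 3.

day 3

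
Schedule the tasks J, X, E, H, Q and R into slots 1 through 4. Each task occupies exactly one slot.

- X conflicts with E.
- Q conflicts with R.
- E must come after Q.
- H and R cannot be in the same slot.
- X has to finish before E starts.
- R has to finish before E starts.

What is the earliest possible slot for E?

3

Precedence pushes E to at least 2.
E at 3 is achievable: E in 3; Q in 1; H in 1; X in 1; R in 2; J in 1.
Nothing earlier works — the conflict constraints rule out every slot before 3.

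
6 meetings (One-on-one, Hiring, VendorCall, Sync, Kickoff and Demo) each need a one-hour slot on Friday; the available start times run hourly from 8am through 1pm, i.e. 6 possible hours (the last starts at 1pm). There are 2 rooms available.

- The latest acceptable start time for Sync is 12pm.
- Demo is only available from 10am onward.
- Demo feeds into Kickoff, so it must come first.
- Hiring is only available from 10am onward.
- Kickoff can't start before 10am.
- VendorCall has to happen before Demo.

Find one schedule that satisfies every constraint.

VendorCall -> 8am; Sync -> 8am; Kickoff -> 11am; Demo -> 10am; One-on-one -> 9am; Hiring -> 10am

Checking: Demo(10am) before Kickoff(11am); VendorCall(8am) before Demo(10am); Sync=8am in [8am,12pm]; Hiring=10am in [10am,1pm]; Demo=10am in [10am,1pm]; Kickoff=11am in [10am,1pm]; max 2 per hour (cap 2).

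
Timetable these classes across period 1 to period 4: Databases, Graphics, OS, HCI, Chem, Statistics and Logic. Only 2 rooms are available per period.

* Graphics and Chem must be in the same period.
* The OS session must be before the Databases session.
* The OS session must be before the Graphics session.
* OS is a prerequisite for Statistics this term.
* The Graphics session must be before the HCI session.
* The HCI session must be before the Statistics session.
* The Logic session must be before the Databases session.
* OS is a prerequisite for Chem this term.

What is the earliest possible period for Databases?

Precedence pushes Databases to at least period 2.
Databases at period 3 is achievable: Logic=period 1; Statistics=period 4; OS=period 1; Graphics=period 2; Databases=period 3; HCI=period 3; Chem=period 2.
Nothing earlier works — the capacity limit rule out every period before period 3.

period 3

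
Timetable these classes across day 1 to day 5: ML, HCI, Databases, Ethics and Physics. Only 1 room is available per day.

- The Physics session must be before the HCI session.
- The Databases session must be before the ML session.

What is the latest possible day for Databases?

Downstream work caps Databases at day 4.
Databases at day 4 is achievable: HCI in day 2, ML in day 5, Ethics in day 3, Physics in day 1, Databases in day 4.

day 4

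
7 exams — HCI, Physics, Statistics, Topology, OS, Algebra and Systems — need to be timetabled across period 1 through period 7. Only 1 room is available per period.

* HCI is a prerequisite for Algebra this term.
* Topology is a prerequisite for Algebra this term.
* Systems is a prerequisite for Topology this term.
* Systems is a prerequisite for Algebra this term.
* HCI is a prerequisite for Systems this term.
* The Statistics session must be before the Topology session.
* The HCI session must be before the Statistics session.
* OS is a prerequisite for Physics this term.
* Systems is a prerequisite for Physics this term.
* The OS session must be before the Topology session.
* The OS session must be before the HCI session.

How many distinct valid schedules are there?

Splitting on Physics: it can be period 4 (1), period 5 (2), period 6 (2), period 7 (2). Listing each branch's schedules as (HCI, Statistics, Topology, OS, Algebra, Systems) by period number:
Physics=period 4: (2,5,6,1,7,3) — 1.
Physics=period 5: (2,3,6,1,7,4) (2,4,6,1,7,3) — 2.
Physics=period 6: (2,3,5,1,7,4) (2,4,5,1,7,3) — 2.
Physics=period 7: (2,3,5,1,6,4) (2,4,5,1,6,3) — 2.
Summing: 1 + 2 + 2 + 2 = 7.

7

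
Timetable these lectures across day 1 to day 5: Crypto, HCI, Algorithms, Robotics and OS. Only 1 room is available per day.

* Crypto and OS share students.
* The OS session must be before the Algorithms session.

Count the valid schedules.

60

Splitting on Crypto: it can be day 1 (12), day 2 (12), day 3 (12), day 4 (12), day 5 (12). Listing each branch's schedules as (HCI, Algorithms, Robotics, OS) by day number:
Crypto=day 1: (2,4,5,3) (2,5,3,4) (2,5,4,3) (3,4,5,2) (3,5,2,4) (3,5,4,2) (4,3,5,2) (4,5,2,3) (4,5,3,2) (5,3,4,2) (5,4,2,3) (5,4,3,2) — 12.
Crypto=day 2: (1,4,5,3) (1,5,3,4) (1,5,4,3) (3,4,5,1) (3,5,1,4) (3,5,4,1) (4,3,5,1) (4,5,1,3) (4,5,3,1) (5,3,4,1) (5,4,1,3) (5,4,3,1) — 12.
Crypto=day 3: (1,4,5,2) (1,5,2,4) (1,5,4,2) (2,4,5,1) (2,5,1,4) (2,5,4,1) (4,2,5,1) (4,5,1,2) (4,5,2,1) (5,2,4,1) (5,4,1,2) (5,4,2,1) — 12.
Crypto=day 4: (1,3,5,2) (1,5,2,3) (1,5,3,2) (2,3,5,1) (2,5,1,3) (2,5,3,1) (3,2,5,1) (3,5,1,2) (3,5,2,1) (5,2,3,1) (5,3,1,2) (5,3,2,1) — 12.
Crypto=day 5: (1,3,4,2) (1,4,2,3) (1,4,3,2) (2,3,4,1) (2,4,1,3) (2,4,3,1) (3,2,4,1) (3,4,1,2) (3,4,2,1) (4,2,3,1) (4,3,1,2) (4,3,2,1) — 12.
Summing: 12 + 12 + 12 + 12 + 12 = 60.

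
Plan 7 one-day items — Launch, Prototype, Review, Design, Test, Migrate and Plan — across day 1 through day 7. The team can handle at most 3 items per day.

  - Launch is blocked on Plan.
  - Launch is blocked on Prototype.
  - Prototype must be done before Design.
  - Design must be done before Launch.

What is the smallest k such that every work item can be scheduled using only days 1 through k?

3 days

The precedence chain requires at least 3 distinct days.
With at most 3 per day and 7 work items, at least 3 days are needed.
3 works (last occupied day: day 3): for example Launch -> day 3, Plan -> day 1, Prototype -> day 1, Review -> day 1, Migrate -> day 2, Test -> day 2, Design -> day 2.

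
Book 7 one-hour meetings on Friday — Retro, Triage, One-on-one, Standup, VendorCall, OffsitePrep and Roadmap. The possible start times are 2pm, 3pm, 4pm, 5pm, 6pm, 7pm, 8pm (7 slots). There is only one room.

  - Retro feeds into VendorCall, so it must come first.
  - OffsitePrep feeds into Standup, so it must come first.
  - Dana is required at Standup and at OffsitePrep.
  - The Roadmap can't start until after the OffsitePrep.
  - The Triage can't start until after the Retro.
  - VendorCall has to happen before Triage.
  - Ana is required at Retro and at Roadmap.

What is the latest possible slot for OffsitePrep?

6pm

Downstream work caps OffsitePrep at 7pm.
OffsitePrep at 6pm is achievable: Roadmap=8pm; One-on-one=5pm; VendorCall=3pm; Retro=2pm; OffsitePrep=6pm; Standup=7pm; Triage=4pm.
Nothing later works — the conflict and capacity constraints rule out every slot after 6pm.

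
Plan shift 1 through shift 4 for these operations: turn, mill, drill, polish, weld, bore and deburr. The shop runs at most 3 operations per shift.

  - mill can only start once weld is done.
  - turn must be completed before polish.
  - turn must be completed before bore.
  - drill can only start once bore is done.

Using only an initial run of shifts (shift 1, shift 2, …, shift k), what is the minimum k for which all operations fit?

3 shifts

The precedence chain requires at least 3 distinct shifts.
With at most 3 per shift and 7 operations, at least 3 shifts are needed.
3 works (last occupied shift: shift 3): for example deburr in shift 1; polish in shift 2; weld in shift 1; turn in shift 1; drill in shift 3; mill in shift 2; bore in shift 2.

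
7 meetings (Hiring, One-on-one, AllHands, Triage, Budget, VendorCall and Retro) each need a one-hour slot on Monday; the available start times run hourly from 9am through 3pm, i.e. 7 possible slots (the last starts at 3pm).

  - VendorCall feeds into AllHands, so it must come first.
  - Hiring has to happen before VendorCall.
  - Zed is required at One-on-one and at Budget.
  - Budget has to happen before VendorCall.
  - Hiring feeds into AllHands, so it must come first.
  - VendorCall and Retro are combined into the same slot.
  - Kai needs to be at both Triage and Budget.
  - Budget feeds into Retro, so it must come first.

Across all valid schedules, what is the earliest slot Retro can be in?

10am

Precedence pushes Retro to at least 10am; Retro must be in the same slot as VendorCall, which can't be after 2pm, so Retro is at most 2pm.
Retro at 10am is achievable: Retro -> 10am, VendorCall -> 10am, AllHands -> 11am, Triage -> 10am, One-on-one -> 10am, Hiring -> 9am, Budget -> 9am.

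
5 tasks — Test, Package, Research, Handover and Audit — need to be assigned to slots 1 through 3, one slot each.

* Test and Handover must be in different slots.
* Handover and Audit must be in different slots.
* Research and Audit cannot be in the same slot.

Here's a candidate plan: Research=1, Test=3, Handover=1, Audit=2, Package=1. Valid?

Valid

Test and Handover must be in different slots — holds.
Research and Audit cannot be in the same slot — holds.
Handover and Audit must be in different slots — holds.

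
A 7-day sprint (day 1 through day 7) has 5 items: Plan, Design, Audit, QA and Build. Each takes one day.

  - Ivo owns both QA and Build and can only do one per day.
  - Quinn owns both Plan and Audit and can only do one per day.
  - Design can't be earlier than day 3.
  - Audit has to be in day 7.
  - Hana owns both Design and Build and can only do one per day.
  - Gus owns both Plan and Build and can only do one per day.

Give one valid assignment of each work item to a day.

Audit in day 7, Plan in day 1, Build in day 2, Design in day 3, QA in day 1

Checking: QA(day 1) != Build(day 2); Plan(day 1) != Build(day 2); Design(day 3) != Build(day 2); Plan(day 1) != Audit(day 7); Audit=day 7 in [day 7,day 7]; Design=day 3 in [day 3,day 7].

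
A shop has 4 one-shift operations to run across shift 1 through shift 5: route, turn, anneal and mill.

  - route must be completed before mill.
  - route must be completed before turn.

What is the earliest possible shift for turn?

shift 2

Precedence pushes turn to at least shift 2.
turn at shift 2 is achievable: anneal=shift 1, turn=shift 2, mill=shift 2, route=shift 1.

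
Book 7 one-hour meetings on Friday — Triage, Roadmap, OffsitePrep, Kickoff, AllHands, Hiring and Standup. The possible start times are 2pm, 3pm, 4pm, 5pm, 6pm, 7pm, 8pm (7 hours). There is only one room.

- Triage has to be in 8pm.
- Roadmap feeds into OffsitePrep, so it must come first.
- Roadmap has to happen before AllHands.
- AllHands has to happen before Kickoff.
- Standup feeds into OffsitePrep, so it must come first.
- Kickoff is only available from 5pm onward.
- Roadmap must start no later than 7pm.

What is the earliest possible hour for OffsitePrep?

Precedence pushes OffsitePrep to at least 3pm.
OffsitePrep at 4pm is achievable: AllHands -> 5pm; Triage -> 8pm; OffsitePrep -> 4pm; Kickoff -> 6pm; Standup -> 3pm; Hiring -> 7pm; Roadmap -> 2pm.
Nothing earlier works — the capacity limit rule out every hour before 4pm.

4pm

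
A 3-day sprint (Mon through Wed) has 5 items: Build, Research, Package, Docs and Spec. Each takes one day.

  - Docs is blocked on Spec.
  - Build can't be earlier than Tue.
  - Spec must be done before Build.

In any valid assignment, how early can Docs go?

Tue

Precedence pushes Docs to at least Tue.
Docs at Tue is achievable: Docs=Tue; Package=Mon; Research=Mon; Spec=Mon; Build=Tue.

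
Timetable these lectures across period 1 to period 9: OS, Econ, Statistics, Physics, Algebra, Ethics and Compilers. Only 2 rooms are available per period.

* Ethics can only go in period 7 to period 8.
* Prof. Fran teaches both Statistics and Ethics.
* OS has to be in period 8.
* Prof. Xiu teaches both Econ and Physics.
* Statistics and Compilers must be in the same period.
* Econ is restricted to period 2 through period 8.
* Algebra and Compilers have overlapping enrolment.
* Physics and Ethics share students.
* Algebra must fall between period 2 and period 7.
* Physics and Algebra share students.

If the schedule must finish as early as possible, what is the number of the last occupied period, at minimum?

With at most 2 per period and 7 lectures, at least 4 periods are needed.
OS can't be placed before period 8, so the schedule must run through at least period 8.
8 works (last occupied period: period 8): for example Statistics=period 1, Compilers=period 1, OS=period 8, Physics=period 3, Ethics=period 7, Algebra=period 2, Econ=period 2.

8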